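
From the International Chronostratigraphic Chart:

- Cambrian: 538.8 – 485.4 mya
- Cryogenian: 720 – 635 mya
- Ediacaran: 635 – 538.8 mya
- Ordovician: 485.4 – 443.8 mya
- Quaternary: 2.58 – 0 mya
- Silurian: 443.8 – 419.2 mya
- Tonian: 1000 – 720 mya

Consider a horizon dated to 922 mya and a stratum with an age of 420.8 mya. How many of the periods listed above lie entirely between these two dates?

4

922 Ma sits inside the Tonian (1000–720) and 420.8 Ma inside the Silurian (443.8–419.2); neither of those is wholly between the two dates.
The listed periods lying completely between them are Cryogenian, Ediacaran, Cambrian, Ordovician — 4 in all.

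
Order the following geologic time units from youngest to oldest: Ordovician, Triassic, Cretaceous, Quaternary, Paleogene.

Quaternary, Paleogene, Cretaceous, Triassic, Ordovician

Era membership (oldest first within each) — Paleozoic: Ordovician; Mesozoic: Triassic, Cretaceous; Cenozoic: Paleogene, Quaternary. Paleozoic precedes Mesozoic, which precedes Cenozoic. Concatenating the groups in that era order and then reversing gives youngest to oldest.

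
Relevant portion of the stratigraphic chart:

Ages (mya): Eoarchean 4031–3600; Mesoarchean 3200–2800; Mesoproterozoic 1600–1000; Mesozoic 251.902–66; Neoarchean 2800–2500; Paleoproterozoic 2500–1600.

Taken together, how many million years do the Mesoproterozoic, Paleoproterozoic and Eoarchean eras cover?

1931 million years

Each duration: Mesoproterozoic = 600; Paleoproterozoic = 900; Eoarchean = 431.
Sum: 600 + 900 + 431 = 1931 Myr.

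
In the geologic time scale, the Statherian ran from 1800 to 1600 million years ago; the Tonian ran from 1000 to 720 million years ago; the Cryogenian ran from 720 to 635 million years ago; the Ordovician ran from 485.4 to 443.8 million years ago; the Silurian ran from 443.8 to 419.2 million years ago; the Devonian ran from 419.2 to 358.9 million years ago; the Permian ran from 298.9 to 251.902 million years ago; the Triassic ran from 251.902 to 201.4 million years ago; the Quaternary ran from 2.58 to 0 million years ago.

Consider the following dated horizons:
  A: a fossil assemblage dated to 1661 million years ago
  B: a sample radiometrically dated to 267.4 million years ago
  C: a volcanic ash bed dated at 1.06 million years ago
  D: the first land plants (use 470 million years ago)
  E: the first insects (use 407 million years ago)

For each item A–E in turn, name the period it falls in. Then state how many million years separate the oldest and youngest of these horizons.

A — Statherian; B — Permian; C — Quaternary; D — Ordovician; E — Devonian; span 1659.94 million years

Match each age against the start–end ranges in the excerpt: A = 1661 Ma → Statherian (1800–1600); B = 267.4 Ma → Permian (298.9–251.902); C = 1.06 Ma → Quaternary (2.58–0); D = 470 Ma → Ordovician (485.4–443.8); E = 407 Ma → Devonian (419.2–358.9).
The largest age is 1661 Ma and the smallest is 1.06 Ma; their difference is 1659.94 Myr.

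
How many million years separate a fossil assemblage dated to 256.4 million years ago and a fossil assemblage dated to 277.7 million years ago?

21.3 million years

277.7 − 256.4 = 21.3 million years.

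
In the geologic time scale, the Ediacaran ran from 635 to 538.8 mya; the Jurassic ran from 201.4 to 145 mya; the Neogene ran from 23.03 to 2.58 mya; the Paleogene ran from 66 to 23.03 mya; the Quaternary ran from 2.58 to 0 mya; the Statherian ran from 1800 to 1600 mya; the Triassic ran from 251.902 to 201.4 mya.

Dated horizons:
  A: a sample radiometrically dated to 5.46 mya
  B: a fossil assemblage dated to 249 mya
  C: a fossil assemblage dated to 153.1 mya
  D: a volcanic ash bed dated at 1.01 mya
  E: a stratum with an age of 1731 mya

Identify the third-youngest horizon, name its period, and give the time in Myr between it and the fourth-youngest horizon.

Smaller Ma means younger, so youngest first: D 1.01 < A 5.46 < C 153.1 < B 249 < E 1731.
Counting 3 along gives C (153.1 Ma); the excerpt puts that inside the Jurassic, 201.4–145 Ma.
Next in line is B (249 Ma), and 249 − 153.1 = 95.9 Myr.

C, in the Jurassic; 95.9 million years to B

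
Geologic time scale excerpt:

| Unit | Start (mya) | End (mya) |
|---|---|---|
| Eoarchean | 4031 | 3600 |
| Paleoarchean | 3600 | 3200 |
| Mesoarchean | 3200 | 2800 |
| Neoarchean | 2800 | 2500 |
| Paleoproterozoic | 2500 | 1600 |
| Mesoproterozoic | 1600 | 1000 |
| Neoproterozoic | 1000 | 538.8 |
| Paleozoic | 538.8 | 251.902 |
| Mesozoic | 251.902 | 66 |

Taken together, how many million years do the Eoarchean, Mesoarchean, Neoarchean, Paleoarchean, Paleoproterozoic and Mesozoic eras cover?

2616.902 million years

Each duration: Eoarchean = 431; Mesoarchean = 400; Neoarchean = 300; Paleoarchean = 400; Paleoproterozoic = 900; Mesozoic = 185.902.
Sum: 431 + 400 + 300 + 400 + 900 + 185.902 = 2616.902 Myr.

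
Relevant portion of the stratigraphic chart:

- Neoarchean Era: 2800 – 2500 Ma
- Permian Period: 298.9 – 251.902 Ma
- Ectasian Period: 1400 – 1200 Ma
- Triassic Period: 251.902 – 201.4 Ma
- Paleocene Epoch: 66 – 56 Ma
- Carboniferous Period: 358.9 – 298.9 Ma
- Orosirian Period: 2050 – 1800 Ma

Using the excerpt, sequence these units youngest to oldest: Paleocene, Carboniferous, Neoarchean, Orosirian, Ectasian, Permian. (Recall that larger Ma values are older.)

Paleocene, Permian, Carboniferous, Ectasian, Orosirian, Neoarchean

The oldest of these is Neoarchean (starts 2800 Ma) and the youngest is Paleocene (ends 56 Ma).
In between, by decreasing start age: Orosirian (2050), Ectasian (1400), Carboniferous (358.9), Permian (298.9).
Listing youngest first means reversing that sequence.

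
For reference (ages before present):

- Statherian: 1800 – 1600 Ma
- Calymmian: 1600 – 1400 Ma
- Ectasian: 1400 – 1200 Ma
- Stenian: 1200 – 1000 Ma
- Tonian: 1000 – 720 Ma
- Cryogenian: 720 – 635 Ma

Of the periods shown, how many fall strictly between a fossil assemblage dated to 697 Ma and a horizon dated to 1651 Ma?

The older date is 1651 Ma and the younger is 697 Ma.
Periods with start < 1651 and end > 697 Ma: Calymmian (1600–1400), Ectasian (1400–1200), Stenian (1200–1000), Tonian (1000–720).
That is 4 complete periods.

4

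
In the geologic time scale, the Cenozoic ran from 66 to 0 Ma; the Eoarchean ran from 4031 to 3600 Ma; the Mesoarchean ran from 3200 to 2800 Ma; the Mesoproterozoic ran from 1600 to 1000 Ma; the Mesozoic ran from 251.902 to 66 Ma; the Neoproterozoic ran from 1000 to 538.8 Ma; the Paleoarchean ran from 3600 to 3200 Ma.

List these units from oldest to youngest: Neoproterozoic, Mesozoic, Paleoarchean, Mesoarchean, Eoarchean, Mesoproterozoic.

Eoarchean → Paleoarchean → Mesoarchean → Mesoproterozoic → Neoproterozoic → Mesozoic

The oldest of these is Eoarchean (starts 4031 Ma) and the youngest is Mesozoic (ends 66 Ma).
In between, by decreasing start age: Paleoarchean (3600), Mesoarchean (3200), Mesoproterozoic (1600), Neoproterozoic (1000).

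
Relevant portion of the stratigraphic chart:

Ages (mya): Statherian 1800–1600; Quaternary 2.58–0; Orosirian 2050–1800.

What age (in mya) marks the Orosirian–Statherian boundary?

The Orosirian ends and the Statherian begins at 1800 mya.

1800 mya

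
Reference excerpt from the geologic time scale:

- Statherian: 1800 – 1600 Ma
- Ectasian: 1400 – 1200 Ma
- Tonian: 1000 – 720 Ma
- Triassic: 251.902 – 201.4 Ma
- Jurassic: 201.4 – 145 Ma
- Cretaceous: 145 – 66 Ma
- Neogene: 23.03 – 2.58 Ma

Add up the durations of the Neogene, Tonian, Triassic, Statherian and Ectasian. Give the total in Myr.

Duration is start − end for each: (23.03 − 2.58) + (1000 − 720) + (251.902 − 201.4) + (1800 − 1600) + (1400 − 1200).
That is 20.45 + 280 + 50.502 + 200 + 200, which totals 750.952 million years.

750.952 million years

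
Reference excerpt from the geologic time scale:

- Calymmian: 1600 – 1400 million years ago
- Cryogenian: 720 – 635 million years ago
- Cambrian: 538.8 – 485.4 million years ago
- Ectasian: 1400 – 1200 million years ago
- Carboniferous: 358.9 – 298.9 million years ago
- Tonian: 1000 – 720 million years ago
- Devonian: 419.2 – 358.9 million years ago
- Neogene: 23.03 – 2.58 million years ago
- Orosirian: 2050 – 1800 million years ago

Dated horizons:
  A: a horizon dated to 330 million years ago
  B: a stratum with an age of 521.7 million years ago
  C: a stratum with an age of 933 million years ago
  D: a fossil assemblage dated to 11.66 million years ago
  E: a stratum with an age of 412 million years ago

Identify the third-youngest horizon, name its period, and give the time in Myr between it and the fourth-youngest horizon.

E, in the Devonian; 109.7 million years to B

Smaller Ma means younger, so youngest first: D 11.66 < A 330 < E 412 < B 521.7 < C 933.
Counting 3 along gives E (412 Ma); the excerpt puts that inside the Devonian, 419.2–358.9 Ma.
Next in line is B (521.7 Ma), and 521.7 − 412 = 109.7 Myr.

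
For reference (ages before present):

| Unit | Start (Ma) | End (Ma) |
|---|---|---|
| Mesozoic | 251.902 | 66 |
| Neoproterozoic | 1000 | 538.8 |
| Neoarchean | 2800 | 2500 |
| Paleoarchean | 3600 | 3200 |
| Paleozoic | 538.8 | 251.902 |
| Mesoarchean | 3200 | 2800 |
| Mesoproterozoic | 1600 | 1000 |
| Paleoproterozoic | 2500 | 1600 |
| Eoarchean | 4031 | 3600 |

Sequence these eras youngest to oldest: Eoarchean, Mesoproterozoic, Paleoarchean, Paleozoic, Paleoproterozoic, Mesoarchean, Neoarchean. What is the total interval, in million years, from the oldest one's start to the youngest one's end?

Paleozoic → Mesoproterozoic → Paleoproterozoic → Neoarchean → Mesoarchean → Paleoarchean → Eoarchean; total span 3779.098 Myr

Start ages (Ma): Eoarchean 4031, Paleoarchean 3600, Mesoarchean 3200, Neoarchean 2800, Paleoproterozoic 2500, Mesoproterozoic 1600, Paleozoic 538.8.
Ordered youngest to oldest: Paleozoic, Mesoproterozoic, Paleoproterozoic, Neoarchean, Mesoarchean, Paleoarchean, Eoarchean.
Span = 4031 − 251.902 = 3779.098 Myr.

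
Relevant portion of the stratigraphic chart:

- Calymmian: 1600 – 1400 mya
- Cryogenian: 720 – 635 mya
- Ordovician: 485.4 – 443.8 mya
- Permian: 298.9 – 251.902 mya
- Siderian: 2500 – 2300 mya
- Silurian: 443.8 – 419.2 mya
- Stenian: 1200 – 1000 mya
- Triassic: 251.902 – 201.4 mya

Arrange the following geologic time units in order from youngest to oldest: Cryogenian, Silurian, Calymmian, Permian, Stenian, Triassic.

Read off each span (Ma): Cryogenian 720–635; Silurian 443.8–419.2; Calymmian 1600–1400; Permian 298.9–251.902; Stenian 1200–1000; Triassic 251.902–201.4.
Larger Ma is older, so oldest→youngest is Calymmian, Stenian, Cryogenian, Silurian, Permian, Triassic; reverse it for youngest→oldest.

Triassic, then Permian, then Silurian, then Cryogenian, then Stenian, then Calymmian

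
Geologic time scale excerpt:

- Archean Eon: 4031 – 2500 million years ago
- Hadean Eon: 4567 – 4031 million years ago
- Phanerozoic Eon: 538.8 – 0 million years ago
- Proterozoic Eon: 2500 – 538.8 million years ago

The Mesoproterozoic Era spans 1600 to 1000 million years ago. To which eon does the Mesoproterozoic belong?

The Mesoproterozoic (1600–1000 Ma) lies entirely within 2500–538.8 Ma, the Proterozoic Eon.

Proterozoic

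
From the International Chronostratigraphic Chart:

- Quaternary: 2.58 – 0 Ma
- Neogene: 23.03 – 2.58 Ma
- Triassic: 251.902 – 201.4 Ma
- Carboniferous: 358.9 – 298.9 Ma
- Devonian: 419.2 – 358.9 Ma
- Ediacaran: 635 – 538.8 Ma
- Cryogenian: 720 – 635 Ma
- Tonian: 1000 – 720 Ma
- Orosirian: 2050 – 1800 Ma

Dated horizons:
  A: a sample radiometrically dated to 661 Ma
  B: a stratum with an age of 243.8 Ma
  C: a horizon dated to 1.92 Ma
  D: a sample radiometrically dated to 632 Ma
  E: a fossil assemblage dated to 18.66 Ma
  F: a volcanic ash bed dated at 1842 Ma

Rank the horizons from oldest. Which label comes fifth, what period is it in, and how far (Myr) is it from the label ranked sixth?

E, in the Neogene; 16.74 million years to C

Sorted oldest-first by Ma: F (1842), A (661), D (632), B (243.8), E (18.66), C (1.92).
The fifth oldest is E at 18.66 Ma, which lies in 23.03–2.58 Ma: the Neogene.
The sixth oldest is C at 1.92 Ma; separation = |18.66 − 1.92| = 16.74 Myr.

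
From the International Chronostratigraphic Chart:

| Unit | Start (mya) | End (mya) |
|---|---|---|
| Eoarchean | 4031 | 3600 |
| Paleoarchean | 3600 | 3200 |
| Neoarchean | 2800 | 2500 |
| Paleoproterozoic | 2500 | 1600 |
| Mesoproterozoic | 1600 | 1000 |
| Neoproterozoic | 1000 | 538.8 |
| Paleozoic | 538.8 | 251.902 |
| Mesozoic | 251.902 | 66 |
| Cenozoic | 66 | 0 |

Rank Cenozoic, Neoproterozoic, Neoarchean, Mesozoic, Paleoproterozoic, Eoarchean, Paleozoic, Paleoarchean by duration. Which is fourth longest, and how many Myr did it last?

Start − end for each: Cenozoic 66 − 0 = 66; Neoproterozoic 1000 − 538.8 = 461.2; Neoarchean 2800 − 2500 = 300; Mesozoic 251.902 − 66 = 185.902; Paleoproterozoic 2500 − 1600 = 900; Eoarchean 4031 − 3600 = 431; Paleozoic 538.8 − 251.902 = 286.898; Paleoarchean 3600 − 3200 = 400.
Ranking these from longest: Paleoproterozoic > Neoproterozoic > Eoarchean > Paleoarchean > Neoarchean > Paleozoic > Mesozoic > Cenozoic.
Position 4 in that ranking is Paleoarchean, which lasted 400 Myr.

Paleoarchean, 400 million years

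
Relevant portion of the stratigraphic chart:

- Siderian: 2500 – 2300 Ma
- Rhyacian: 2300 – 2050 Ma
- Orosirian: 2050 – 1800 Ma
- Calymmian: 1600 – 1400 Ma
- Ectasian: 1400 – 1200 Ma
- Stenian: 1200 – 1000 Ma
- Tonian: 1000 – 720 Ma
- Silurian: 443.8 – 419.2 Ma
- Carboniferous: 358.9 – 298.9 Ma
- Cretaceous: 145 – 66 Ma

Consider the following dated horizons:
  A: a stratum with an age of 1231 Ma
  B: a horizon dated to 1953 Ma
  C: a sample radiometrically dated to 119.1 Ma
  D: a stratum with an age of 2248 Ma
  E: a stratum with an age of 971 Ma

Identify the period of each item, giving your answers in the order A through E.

A — Ectasian; B — Orosirian; C — Cretaceous; D — Rhyacian; E — Tonian

Match each age against the start–end ranges in the excerpt: A = 1231 Ma → Ectasian (1400–1200); B = 1953 Ma → Orosirian (2050–1800); C = 119.1 Ma → Cretaceous (145–66); D = 2248 Ma → Rhyacian (2300–2050); E = 971 Ma → Tonian (1000–720).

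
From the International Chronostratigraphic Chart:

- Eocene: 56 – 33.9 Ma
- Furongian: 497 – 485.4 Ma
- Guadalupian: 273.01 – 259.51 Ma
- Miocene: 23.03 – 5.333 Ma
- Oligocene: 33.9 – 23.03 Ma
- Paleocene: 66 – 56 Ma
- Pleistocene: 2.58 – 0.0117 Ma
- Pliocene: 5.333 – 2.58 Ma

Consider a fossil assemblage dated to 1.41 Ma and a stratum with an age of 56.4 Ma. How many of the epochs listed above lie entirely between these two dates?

4

The older date is 56.4 Ma and the younger is 1.41 Ma.
Epochs with start < 56.4 and end > 1.41 Ma: Eocene (56–33.9), Oligocene (33.9–23.03), Miocene (23.03–5.333), Pliocene (5.333–2.58).
That is 4 complete epochs.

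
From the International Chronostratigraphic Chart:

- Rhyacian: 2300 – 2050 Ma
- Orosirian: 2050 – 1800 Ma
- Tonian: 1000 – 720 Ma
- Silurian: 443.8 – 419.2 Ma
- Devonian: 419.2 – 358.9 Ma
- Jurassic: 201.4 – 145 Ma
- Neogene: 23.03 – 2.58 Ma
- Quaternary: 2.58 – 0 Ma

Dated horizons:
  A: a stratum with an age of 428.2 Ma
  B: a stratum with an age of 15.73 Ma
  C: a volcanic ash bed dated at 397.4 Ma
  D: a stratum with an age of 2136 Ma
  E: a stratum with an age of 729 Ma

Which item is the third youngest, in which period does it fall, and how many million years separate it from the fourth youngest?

A, in the Silurian; 300.8 million years to E

Sorted youngest-first by Ma: B (15.73), C (397.4), A (428.2), E (729), D (2136).
The third youngest is A at 428.2 Ma, which lies in 443.8–419.2 Ma: the Silurian.
The fourth youngest is E at 729 Ma; separation = |428.2 − 729| = 300.8 Myr.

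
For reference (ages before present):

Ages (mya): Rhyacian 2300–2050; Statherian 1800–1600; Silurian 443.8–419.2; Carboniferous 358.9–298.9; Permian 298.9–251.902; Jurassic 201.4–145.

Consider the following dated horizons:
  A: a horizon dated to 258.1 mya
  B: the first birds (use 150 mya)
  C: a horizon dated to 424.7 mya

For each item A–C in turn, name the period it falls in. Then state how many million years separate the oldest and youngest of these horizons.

A — Permian; B — Jurassic; C — Silurian; span 274.7 million years

Match each age against the start–end ranges in the excerpt: A = 258.1 Ma → Permian (298.9–251.902); B = 150 Ma → Jurassic (201.4–145); C = 424.7 Ma → Silurian (443.8–419.2).
The largest age is 424.7 Ma and the smallest is 150 Ma; their difference is 274.7 Myr.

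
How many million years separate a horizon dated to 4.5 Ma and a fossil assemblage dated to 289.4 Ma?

284.9 million years

289.4 − 4.5 = 284.9 million years.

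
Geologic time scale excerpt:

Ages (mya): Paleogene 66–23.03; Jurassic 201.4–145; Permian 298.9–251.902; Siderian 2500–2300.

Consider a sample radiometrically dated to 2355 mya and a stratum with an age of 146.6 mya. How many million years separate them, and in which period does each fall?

2208.4 million years apart; the first in the Siderian, the second in the Jurassic

Elapsed time: 2355 − 146.6 = 2208.4 Myr.
2355 Ma lies within 2500–2300 Ma: Siderian.
146.6 Ma lies within 201.4–145 Ma: Jurassic.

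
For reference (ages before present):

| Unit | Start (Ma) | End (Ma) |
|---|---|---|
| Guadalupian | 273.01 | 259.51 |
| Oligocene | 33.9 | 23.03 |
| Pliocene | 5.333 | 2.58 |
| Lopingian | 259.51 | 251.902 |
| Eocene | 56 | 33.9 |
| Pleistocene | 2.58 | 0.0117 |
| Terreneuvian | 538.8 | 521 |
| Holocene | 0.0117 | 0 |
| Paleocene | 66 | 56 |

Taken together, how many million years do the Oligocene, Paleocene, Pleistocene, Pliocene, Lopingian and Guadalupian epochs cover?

Duration is start − end for each: (33.9 − 23.03) + (66 − 56) + (2.58 − 0.0117) + (5.333 − 2.58) + (259.51 − 251.902) + (273.01 − 259.51).
That is 10.87 + 10 + 2.5683 + 2.753 + 7.608 + 13.5, which totals 47.2993 million years.

47.2993 million years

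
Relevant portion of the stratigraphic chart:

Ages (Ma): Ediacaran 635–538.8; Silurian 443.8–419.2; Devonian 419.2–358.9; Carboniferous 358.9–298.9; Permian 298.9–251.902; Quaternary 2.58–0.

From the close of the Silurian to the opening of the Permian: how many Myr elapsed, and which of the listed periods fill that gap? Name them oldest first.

The Silurian closes at 419.2 Ma and the Permian opens at 298.9 Ma, so the interval is 419.2 − 298.9 = 120.3 Myr.
A period fits inside if it starts at or after 419.2 Ma and ends at or before 298.9 Ma; oldest first that gives Devonian, Carboniferous.

120.3 million years; Devonian, Carboniferous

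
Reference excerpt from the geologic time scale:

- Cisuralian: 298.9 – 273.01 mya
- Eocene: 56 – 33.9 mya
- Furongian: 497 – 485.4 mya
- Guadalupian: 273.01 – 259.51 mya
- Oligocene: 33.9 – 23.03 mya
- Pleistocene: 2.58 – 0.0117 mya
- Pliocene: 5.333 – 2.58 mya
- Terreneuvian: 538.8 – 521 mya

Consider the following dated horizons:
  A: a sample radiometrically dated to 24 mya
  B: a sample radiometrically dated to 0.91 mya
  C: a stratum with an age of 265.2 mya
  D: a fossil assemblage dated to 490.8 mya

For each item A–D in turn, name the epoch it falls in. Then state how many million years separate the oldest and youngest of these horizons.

Match each age against the start–end ranges in the excerpt: A = 24 Ma → Oligocene (33.9–23.03); B = 0.91 Ma → Pleistocene (2.58–0.0117); C = 265.2 Ma → Guadalupian (273.01–259.51); D = 490.8 Ma → Furongian (497–485.4).
The largest age is 490.8 Ma and the smallest is 0.91 Ma; their difference is 489.89 Myr.

A — Oligocene; B — Pleistocene; C — Guadalupian; D — Furongian; span 489.89 million years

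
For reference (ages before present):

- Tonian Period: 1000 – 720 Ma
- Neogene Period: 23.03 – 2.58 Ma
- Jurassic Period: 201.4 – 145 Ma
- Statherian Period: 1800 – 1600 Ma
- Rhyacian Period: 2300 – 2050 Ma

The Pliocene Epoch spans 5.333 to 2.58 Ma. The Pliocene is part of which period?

Neogene

The Pliocene (5.333–2.58 Ma) lies entirely within 23.03–2.58 Ma, the Neogene Period.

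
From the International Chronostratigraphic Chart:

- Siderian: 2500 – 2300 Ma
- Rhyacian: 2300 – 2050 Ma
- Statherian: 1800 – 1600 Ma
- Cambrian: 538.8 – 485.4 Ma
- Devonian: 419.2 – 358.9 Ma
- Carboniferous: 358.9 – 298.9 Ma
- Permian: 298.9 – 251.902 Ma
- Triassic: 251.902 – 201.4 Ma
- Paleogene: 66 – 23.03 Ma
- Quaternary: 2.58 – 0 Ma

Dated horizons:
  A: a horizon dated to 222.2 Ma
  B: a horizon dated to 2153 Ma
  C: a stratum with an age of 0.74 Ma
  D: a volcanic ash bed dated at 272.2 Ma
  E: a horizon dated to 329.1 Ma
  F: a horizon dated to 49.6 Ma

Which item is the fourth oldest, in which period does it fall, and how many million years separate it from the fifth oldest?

A, in the Triassic; 172.6 million years to F

Sorted oldest-first by Ma: B (2153), E (329.1), D (272.2), A (222.2), F (49.6), C (0.74).
The fourth oldest is A at 222.2 Ma, which lies in 251.902–201.4 Ma: the Triassic.
The fifth oldest is F at 49.6 Ma; separation = |222.2 − 49.6| = 172.6 Myr.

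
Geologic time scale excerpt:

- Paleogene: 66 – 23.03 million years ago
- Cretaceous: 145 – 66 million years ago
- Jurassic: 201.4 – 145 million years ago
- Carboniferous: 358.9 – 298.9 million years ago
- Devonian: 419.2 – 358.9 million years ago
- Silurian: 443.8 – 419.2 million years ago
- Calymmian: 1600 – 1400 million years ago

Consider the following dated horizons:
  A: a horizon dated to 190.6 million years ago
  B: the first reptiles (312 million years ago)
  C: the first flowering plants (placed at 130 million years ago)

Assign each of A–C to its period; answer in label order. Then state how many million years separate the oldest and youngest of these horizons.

A — Jurassic; B — Carboniferous; C — Cretaceous; span 182 million years

A: 190.6 Ma lies in 201.4–145 Ma, so Jurassic.
B: 312 Ma lies in 358.9–298.9 Ma, so Carboniferous.
C: 130 Ma lies in 145–66 Ma, so Cretaceous.
Oldest = 312 Ma, youngest = 130 Ma → span 182 Myr.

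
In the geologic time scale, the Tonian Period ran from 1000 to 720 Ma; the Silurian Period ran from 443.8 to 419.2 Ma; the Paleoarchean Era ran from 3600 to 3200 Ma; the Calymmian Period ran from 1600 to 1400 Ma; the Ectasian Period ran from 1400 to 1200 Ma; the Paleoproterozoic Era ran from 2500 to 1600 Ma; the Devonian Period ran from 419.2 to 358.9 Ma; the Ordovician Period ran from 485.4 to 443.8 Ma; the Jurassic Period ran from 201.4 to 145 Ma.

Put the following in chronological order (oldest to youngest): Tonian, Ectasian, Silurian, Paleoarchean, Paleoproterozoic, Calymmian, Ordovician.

Read off each span (Ma): Tonian 1000–720; Ectasian 1400–1200; Silurian 443.8–419.2; Paleoarchean 3600–3200; Paleoproterozoic 2500–1600; Calymmian 1600–1400; Ordovician 485.4–443.8.
Larger Ma is older, so oldest→youngest is Paleoarchean, Paleoproterozoic, Calymmian, Ectasian, Tonian, Ordovician, Silurian.

Paleoarchean, then Paleoproterozoic, then Calymmian, then Ectasian, then Tonian, then Ordovician, then Silurian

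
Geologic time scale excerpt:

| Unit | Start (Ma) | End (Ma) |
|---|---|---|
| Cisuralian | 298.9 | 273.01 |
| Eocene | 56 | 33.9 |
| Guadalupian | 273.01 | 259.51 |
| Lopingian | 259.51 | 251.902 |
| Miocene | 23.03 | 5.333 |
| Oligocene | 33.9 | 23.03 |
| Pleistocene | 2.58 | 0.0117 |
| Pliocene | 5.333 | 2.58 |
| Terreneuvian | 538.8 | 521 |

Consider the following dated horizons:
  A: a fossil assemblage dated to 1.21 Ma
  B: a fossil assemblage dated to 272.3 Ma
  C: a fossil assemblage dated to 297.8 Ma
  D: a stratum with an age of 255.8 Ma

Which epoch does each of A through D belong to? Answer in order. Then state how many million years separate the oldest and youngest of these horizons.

A — Pleistocene; B — Guadalupian; C — Cisuralian; D — Lopingian; span 296.59 million years

A: 1.21 Ma lies in 2.58–0.0117 Ma, so Pleistocene.
B: 272.3 Ma lies in 273.01–259.51 Ma, so Guadalupian.
C: 297.8 Ma lies in 298.9–273.01 Ma, so Cisuralian.
D: 255.8 Ma lies in 259.51–251.902 Ma, so Lopingian.
Oldest = 297.8 Ma, youngest = 1.21 Ma → span 296.59 Myr.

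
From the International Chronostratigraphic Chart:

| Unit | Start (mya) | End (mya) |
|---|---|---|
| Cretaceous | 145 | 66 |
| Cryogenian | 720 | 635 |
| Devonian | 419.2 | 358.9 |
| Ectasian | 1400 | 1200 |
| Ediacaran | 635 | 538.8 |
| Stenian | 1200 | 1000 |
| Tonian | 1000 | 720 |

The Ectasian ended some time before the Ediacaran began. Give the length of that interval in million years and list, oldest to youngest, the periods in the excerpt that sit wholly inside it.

565 million years; Stenian, Tonian, Cryogenian

The Ectasian closes at 1200 Ma and the Ediacaran opens at 635 Ma, so the interval is 1200 − 635 = 565 Myr.
A period fits inside if it starts at or after 1200 Ma and ends at or before 635 Ma; oldest first that gives Stenian, Tonian, Cryogenian.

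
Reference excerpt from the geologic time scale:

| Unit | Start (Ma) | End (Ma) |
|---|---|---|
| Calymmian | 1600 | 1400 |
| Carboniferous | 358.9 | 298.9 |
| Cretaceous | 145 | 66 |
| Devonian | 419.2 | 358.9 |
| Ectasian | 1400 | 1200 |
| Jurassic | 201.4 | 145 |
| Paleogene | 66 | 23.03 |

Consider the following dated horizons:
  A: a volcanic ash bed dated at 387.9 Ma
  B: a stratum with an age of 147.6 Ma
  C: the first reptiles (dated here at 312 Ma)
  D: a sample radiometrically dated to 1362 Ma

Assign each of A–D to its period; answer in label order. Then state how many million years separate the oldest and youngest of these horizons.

Match each age against the start–end ranges in the excerpt: A = 387.9 Ma → Devonian (419.2–358.9); B = 147.6 Ma → Jurassic (201.4–145); C = 312 Ma → Carboniferous (358.9–298.9); D = 1362 Ma → Ectasian (1400–1200).
The largest age is 1362 Ma and the smallest is 147.6 Ma; their difference is 1214.4 Myr.

A — Devonian; B — Jurassic; C — Carboniferous; D — Ectasian; span 1214.4 million years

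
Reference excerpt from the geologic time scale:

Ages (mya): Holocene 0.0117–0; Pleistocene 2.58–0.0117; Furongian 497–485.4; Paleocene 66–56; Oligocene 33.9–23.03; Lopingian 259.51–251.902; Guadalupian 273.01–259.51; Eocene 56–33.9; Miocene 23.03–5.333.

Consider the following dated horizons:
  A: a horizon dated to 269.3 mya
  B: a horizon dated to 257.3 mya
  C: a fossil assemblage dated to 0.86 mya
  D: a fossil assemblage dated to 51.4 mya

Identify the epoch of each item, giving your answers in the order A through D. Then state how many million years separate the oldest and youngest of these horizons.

Match each age against the start–end ranges in the excerpt: A = 269.3 Ma → Guadalupian (273.01–259.51); B = 257.3 Ma → Lopingian (259.51–251.902); C = 0.86 Ma → Pleistocene (2.58–0.0117); D = 51.4 Ma → Eocene (56–33.9).
The largest age is 269.3 Ma and the smallest is 0.86 Ma; their difference is 268.44 Myr.

A — Guadalupian; B — Lopingian; C — Pleistocene; D — Eocene; span 268.44 million years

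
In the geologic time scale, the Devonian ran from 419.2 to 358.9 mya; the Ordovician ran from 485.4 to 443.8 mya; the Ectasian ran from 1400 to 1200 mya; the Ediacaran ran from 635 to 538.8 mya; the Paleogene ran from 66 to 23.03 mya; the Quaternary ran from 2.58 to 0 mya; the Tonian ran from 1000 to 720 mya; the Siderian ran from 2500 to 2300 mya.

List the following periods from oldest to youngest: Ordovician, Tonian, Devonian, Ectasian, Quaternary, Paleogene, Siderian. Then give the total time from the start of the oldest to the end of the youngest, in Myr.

From the excerpt: Ordovician 485.4–443.8; Tonian 1000–720; Devonian 419.2–358.9; Ectasian 1400–1200; Quaternary 2.58–0; Paleogene 66–23.03; Siderian 2500–2300 (Ma).
Larger Ma is earlier, so the oldest is Siderian and the youngest is Quaternary; oldest to youngest: Siderian, Ectasian, Tonian, Ordovician, Devonian, Paleogene, Quaternary.
Oldest start 2500 minus youngest end 0 gives 2500 Myr overall.

Siderian, Ectasian, Tonian, Ordovician, Devonian, Paleogene, Quaternary; total span 2500 Myr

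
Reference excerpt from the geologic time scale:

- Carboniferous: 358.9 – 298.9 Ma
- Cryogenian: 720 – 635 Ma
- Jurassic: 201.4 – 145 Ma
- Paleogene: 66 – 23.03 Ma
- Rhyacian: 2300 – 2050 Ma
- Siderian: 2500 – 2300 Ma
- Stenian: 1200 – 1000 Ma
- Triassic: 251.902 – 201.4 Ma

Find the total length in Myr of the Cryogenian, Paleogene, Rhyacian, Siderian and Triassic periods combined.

628.472 million years

Duration is start − end for each: (720 − 635) + (66 − 23.03) + (2300 − 2050) + (2500 − 2300) + (251.902 − 201.4).
That is 85 + 42.97 + 250 + 200 + 50.502, which totals 628.472 million years.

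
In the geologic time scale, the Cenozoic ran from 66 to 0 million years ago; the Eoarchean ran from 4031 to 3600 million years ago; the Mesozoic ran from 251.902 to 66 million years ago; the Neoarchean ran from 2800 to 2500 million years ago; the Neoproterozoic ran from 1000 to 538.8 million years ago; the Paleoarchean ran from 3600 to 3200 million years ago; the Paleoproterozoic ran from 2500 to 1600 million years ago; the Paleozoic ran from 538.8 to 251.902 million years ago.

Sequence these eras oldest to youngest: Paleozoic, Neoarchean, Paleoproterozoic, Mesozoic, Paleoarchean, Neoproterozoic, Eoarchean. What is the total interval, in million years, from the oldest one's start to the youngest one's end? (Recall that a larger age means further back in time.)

From the excerpt: Paleozoic 538.8–251.902; Neoarchean 2800–2500; Paleoproterozoic 2500–1600; Mesozoic 251.902–66; Paleoarchean 3600–3200; Neoproterozoic 1000–538.8; Eoarchean 4031–3600 (Ma).
Larger Ma is earlier, so the oldest is Eoarchean and the youngest is Mesozoic; oldest to youngest: Eoarchean, Paleoarchean, Neoarchean, Paleoproterozoic, Neoproterozoic, Paleozoic, Mesozoic.
Oldest start 4031 minus youngest end 66 gives 3965 Myr overall.

Eoarchean, Paleoarchean, Neoarchean, Paleoproterozoic, Neoproterozoic, Paleozoic, Mesozoic; total span 3965 Myr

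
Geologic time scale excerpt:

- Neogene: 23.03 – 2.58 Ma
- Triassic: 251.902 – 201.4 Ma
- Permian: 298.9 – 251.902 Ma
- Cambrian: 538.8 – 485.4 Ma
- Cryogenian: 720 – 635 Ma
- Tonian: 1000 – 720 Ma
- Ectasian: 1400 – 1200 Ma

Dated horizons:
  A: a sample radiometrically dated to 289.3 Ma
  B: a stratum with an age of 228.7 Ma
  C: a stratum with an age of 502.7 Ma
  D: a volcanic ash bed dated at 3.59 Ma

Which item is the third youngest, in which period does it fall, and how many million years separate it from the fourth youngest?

Smaller Ma means younger, so youngest first: D 3.59 < B 228.7 < A 289.3 < C 502.7.
Counting 3 along gives A (289.3 Ma); the excerpt puts that inside the Permian, 298.9–251.902 Ma.
Next in line is C (502.7 Ma), and 502.7 − 289.3 = 213.4 Myr.

A, in the Permian; 213.4 million years to C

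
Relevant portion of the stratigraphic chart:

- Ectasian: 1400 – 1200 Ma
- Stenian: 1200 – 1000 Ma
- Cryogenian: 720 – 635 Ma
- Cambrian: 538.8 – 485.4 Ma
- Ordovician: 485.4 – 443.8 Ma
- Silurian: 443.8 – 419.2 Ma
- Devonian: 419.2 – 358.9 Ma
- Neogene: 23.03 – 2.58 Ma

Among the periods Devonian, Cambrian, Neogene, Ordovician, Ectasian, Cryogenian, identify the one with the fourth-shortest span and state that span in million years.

Devonian, 60.3 million years

Durations: Devonian 60.3; Cambrian 53.4; Neogene 20.45; Ordovician 41.6; Ectasian 200; Cryogenian 85 Myr.
Sorted shortest-first: Neogene (20.45), Ordovician (41.6), Cambrian (53.4), Devonian (60.3), Cryogenian (85), Ectasian (200).
The fourth shortest is Devonian at 60.3 Myr.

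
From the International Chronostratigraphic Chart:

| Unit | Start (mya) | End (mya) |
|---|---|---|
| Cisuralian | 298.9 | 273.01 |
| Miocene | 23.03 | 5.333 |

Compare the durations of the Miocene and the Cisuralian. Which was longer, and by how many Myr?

Cisuralian, by 8.193 million years

Miocene: 23.03 − 5.333 = 17.697 Myr.
Cisuralian: 298.9 − 273.01 = 25.89 Myr.
Difference: 25.89 − 17.697 = 8.193 Myr, so the Cisuralian was longer.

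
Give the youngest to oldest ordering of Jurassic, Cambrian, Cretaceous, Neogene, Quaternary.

Era membership (oldest first within each) — Paleozoic: Cambrian; Mesozoic: Jurassic, Cretaceous; Cenozoic: Neogene, Quaternary. Paleozoic precedes Mesozoic, which precedes Cenozoic. Concatenating the groups in that era order and then reversing gives youngest to oldest.

Quaternary, Neogene, Cretaceous, Jurassic, Cambrian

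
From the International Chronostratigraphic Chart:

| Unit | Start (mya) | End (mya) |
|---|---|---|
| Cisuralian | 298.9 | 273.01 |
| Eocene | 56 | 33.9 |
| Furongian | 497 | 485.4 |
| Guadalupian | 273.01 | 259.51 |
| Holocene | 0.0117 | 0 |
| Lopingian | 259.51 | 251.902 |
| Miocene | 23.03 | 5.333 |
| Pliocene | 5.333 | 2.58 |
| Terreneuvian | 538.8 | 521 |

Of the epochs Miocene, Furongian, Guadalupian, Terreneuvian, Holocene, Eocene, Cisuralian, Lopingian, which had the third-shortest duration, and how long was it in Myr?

Durations: Miocene 17.697; Furongian 11.6; Guadalupian 13.5; Terreneuvian 17.8; Holocene 0.0117; Eocene 22.1; Cisuralian 25.89; Lopingian 7.608 Myr.
Sorted shortest-first: Holocene (0.0117), Lopingian (7.608), Furongian (11.6), Guadalupian (13.5), Miocene (17.697), Terreneuvian (17.8), Eocene (22.1), Cisuralian (25.89).
The third shortest is Furongian at 11.6 Myr.

Furongian, 11.6 million years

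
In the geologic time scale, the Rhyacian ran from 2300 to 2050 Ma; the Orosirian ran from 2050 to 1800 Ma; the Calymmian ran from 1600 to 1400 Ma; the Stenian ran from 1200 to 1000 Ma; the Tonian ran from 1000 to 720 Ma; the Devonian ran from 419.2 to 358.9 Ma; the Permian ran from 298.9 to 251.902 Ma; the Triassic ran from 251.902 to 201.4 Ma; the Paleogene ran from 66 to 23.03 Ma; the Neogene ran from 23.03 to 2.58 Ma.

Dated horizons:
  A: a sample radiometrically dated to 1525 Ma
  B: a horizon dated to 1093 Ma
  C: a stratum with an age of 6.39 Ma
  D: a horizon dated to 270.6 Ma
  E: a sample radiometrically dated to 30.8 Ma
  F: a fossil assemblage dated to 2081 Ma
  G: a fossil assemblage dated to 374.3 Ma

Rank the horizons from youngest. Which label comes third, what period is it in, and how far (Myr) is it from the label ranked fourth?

D, in the Permian; 103.7 million years to G

Smaller Ma means younger, so youngest first: C 6.39 < E 30.8 < D 270.6 < G 374.3 < B 1093 < A 1525 < F 2081.
Counting 3 along gives D (270.6 Ma); the excerpt puts that inside the Permian, 298.9–251.902 Ma.
Next in line is G (374.3 Ma), and 374.3 − 270.6 = 103.7 Myr.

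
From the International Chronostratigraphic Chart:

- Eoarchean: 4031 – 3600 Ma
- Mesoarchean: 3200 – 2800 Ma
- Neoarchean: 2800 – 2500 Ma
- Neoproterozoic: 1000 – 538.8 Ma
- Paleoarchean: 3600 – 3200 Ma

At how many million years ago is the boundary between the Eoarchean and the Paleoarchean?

3600 Ma

The Eoarchean ends and the Paleoarchean begins at 3600 Ma.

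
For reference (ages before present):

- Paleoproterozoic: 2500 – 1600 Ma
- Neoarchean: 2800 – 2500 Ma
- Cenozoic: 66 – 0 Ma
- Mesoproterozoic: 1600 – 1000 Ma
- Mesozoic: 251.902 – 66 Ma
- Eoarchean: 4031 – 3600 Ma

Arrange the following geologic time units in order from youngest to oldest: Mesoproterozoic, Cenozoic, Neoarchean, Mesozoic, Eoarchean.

Cenozoic → Mesozoic → Mesoproterozoic → Neoarchean → Eoarchean

The oldest of these is Eoarchean (starts 4031 Ma) and the youngest is Cenozoic (ends 0 Ma).
In between, by decreasing start age: Neoarchean (2800), Mesoproterozoic (1600), Mesozoic (251.902).
Listing youngest first means reversing that sequence.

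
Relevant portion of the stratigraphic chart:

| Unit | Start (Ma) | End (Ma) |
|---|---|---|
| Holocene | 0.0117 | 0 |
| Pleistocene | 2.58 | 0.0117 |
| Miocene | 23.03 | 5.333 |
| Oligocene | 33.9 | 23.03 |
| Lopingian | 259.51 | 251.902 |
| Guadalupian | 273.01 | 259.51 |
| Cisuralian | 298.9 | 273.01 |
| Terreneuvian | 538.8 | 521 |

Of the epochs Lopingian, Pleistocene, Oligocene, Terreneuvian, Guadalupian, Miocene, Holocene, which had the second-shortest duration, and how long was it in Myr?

Durations: Lopingian 7.608; Pleistocene 2.5683; Oligocene 10.87; Terreneuvian 17.8; Guadalupian 13.5; Miocene 17.697; Holocene 0.0117 Myr.
Sorted shortest-first: Holocene (0.0117), Pleistocene (2.5683), Lopingian (7.608), Oligocene (10.87), Guadalupian (13.5), Miocene (17.697), Terreneuvian (17.8).
The second shortest is Pleistocene at 2.5683 Myr.

Pleistocene, 2.5683 million years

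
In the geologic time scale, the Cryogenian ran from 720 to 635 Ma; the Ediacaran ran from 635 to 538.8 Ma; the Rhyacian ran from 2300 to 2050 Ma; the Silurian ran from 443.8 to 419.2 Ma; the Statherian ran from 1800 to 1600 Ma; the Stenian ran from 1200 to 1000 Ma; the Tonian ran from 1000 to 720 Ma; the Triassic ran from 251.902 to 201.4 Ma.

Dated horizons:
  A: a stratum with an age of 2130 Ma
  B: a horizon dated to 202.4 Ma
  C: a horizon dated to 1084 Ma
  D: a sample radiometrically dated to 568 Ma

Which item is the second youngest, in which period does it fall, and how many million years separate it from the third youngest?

Sorted youngest-first by Ma: B (202.4), D (568), C (1084), A (2130).
The second youngest is D at 568 Ma, which lies in 635–538.8 Ma: the Ediacaran.
The third youngest is C at 1084 Ma; separation = |568 − 1084| = 516 Myr.

D, in the Ediacaran; 516 million years to C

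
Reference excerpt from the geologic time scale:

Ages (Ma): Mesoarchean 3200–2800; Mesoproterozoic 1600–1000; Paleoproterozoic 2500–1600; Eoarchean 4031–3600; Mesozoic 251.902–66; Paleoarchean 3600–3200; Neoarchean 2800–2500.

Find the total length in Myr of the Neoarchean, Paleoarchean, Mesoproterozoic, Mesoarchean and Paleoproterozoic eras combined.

Each duration: Neoarchean = 300; Paleoarchean = 400; Mesoproterozoic = 600; Mesoarchean = 400; Paleoproterozoic = 900.
Sum: 300 + 400 + 600 + 400 + 900 = 2600 Myr.

2600 million years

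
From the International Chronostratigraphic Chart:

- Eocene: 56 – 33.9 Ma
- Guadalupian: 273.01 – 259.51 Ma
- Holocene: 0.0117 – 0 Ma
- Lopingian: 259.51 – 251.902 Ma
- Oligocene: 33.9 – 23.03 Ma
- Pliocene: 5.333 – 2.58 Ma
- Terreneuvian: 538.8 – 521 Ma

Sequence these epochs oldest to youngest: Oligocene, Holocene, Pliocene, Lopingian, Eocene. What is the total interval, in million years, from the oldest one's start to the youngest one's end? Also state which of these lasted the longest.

Start ages (Ma): Lopingian 259.51, Eocene 56, Oligocene 33.9, Pliocene 5.333, Holocene 0.0117.
Ordered oldest to youngest: Lopingian, Eocene, Oligocene, Pliocene, Holocene.
Span = 259.51 − 0 = 259.51 Myr.
Durations: Pliocene 2.753, Holocene 0.0117, Oligocene 10.87, Lopingian 7.608, Eocene 22.1 → longest is Eocene (22.1 Myr).

Lopingian → Eocene → Oligocene → Pliocene → Holocene; total span 259.51 Myr; longest is Eocene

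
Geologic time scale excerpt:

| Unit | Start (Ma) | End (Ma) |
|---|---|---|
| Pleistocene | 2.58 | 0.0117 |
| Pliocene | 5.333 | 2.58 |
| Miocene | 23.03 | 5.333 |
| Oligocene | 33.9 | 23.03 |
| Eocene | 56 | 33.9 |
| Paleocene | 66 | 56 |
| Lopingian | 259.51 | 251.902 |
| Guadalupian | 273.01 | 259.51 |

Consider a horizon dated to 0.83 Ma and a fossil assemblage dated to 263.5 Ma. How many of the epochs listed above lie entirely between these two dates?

6

263.5 Ma sits inside the Guadalupian (273.01–259.51) and 0.83 Ma inside the Pleistocene (2.58–0.0117); neither of those is wholly between the two dates.
The listed epochs lying completely between them are Lopingian, Paleocene, Eocene, Oligocene, Miocene, Pliocene — 6 in all.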